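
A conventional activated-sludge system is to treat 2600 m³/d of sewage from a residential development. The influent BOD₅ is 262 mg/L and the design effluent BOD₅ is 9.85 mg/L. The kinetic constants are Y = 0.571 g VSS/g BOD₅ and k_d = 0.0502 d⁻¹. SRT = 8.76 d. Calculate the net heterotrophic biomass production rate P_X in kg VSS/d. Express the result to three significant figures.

P_X ≈ 260 kg VSS/d

The observed yield is Y_obs = Y/(1 + k_d·θ_c) = 0.571 / (1 + 0.0502 × 8.76) = 0.571 / 1.440 = 0.3966 g VSS per g BOD₅ removed.
Q·(S₀ − S) = 2600 × (262 − 9.85) × 10⁻³ = 655.6 kg/d removed.
Biomass produced: P_X = Y_obs·Q·ΔS = 0.3966 × 655.6 ≈ 260.0 kg VSS/d.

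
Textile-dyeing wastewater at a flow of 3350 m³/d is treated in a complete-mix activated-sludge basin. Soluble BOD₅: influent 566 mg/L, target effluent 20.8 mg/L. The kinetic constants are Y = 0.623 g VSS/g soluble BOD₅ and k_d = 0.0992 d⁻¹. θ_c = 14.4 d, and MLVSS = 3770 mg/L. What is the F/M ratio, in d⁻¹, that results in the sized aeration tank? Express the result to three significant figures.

F/M ≈ 0.281 d⁻¹

Rearranging the biomass balance for a CMAS with decay, V = Y·Q·ΔS·θ_c / [X·(1+k_d θ_c)] = 0.623 × 3350 × (566 − 20.8) × 14.4 / [3770 × (1 + 0.0992 × 14.4)] = 1.64×10^7 / 9155 = 1790 m³.
F/M = Q·S₀ / (V·X) = 3350 × 566 / (1790 × 3770) = 0.2810 g soluble BOD₅·(g VSS·d)⁻¹.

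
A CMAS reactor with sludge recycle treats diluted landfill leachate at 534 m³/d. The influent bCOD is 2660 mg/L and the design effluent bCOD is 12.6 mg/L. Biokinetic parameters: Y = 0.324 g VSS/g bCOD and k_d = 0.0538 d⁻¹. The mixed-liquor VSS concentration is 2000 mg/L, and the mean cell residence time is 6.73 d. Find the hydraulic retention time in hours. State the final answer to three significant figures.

From the SRT design equation V = Y Q (S₀−S) θ_c / [X (1 + k_d θ_c)] = 0.324 × 534 × (2660 − 12.6) × 6.73 / [2000 × (1 + 0.0538 × 6.73)] = 3.08×10^6 / 2724 = 1132 m³.
HRT = V/Q = 1132 m³ / 534 m³·d⁻¹ = 2.119 d × 24 = 50.86 h.

τ ≈ 50.9 h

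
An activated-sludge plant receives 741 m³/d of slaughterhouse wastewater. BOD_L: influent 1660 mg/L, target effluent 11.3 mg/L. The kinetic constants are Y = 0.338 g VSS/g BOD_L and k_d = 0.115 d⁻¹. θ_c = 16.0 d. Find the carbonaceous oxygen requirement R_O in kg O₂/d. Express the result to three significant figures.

The observed yield is Y_obs = Y/(1 + k_d·θ_c) = 0.338 / (1 + 0.115 × 16.0) = 0.338 / 2.840 = 0.1190 g VSS per g BOD_L removed.
ΔS = 1660 − 11.3 = 1649 mg/L, so the substrate removal rate is 741 × 1649/1000 = 1222 kg BOD_L/d.
Biomass synthesised: P_X = Y_obs × 1222 = 145.4 kg VSS/d.
R_O = Q·(S₀ − S) − 1.42·P_X = 1222 − 1.42 × 145.4 = 1015 kg O₂/d.

R_O ≈ 1020 kg O₂/d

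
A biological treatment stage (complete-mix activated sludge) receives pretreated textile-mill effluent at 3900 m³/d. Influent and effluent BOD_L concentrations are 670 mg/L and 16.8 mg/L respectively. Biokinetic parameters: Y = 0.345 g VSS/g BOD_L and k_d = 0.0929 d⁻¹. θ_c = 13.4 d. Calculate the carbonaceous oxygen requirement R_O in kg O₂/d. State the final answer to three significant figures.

R_O ≈ 1990 kg O₂/d

Observed yield with endogenous decay: Y_obs = Y / (1 + k_d·θ_c) = 0.345 / (1 + 0.0929 × 13.4) = 0.345 / 2.245 = 0.1537 g VSS/g BOD_L.
Q·(S₀ − S) = 3900 × (670 − 16.8) × 10⁻³ = 2547 kg/d removed.
P_X = Y_obs·Q·(S₀ − S) = 0.1537 × 2547 = 391.5 kg VSS/d.
R_O = Q·ΔS − 1.42 P_X = 2547 − 555.9 = 1992 kg O₂/d.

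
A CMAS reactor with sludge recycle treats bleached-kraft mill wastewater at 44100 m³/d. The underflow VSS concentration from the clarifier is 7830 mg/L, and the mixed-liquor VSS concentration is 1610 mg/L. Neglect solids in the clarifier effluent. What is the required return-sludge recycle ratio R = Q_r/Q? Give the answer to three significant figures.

R ≈ 0.259

Mass balance around the secondary clarifier (neglecting effluent solids): R = X / (X_r − X) = 1610 / (7830 − 1610) = 0.2588.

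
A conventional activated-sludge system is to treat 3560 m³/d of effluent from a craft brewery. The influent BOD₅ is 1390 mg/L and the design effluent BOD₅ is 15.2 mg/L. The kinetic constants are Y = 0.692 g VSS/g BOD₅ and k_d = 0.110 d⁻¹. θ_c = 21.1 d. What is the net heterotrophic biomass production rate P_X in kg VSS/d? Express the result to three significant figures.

Observed yield with endogenous decay: Y_obs = Y / (1 + k_d·θ_c) = 0.692 / (1 + 0.110 × 21.1) = 0.692 / 3.321 = 0.2084 g VSS/g BOD₅.
Substrate removed = Q·(S₀ − S) = 3560 m³/d × (1390 − 15.2) g/m³ = 4.89×10^6 g/d = 4894 kg/d.
So the net sludge growth is P_X = 0.2084 × 4894 = 1020 kg VSS/d.

P_X ≈ 1020 kg VSS/d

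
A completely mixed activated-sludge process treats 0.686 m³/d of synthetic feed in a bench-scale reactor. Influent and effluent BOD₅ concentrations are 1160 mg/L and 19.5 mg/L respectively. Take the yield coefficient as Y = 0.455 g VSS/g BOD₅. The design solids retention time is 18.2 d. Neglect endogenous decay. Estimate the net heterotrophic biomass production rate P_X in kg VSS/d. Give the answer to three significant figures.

Since k_d ≈ 0, Y_obs = Y = 0.455 g VSS/g BOD₅.
ΔS = 1160 − 19.5 = 1140 mg/L, so the substrate removal rate is 0.686 × 1140/1000 = 0.7824 kg BOD₅/d.
So the net sludge growth is P_X = 0.4550 × 0.7824 = 0.3560 kg VSS/d.

P_X ≈ 0.356 kg VSS/d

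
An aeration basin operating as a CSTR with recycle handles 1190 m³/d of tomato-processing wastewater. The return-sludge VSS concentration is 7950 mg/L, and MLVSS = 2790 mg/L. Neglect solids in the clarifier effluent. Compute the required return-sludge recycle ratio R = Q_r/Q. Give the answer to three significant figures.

Solids balance on the clarifier gives (1+R)X = R·X_r, so R = X/(X_r − X) = 2790 / (7950 − 2790) = 0.5407.

R ≈ 0.541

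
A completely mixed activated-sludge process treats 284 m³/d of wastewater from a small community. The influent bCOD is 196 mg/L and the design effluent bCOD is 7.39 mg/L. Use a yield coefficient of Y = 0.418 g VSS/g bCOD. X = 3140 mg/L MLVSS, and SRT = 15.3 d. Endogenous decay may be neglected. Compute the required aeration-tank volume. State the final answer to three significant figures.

V ≈ 109 m³

With k_d = 0 the design equation reduces to V = Y Q (S₀−S) θ_c / X = 0.418 × 284 × (196 − 7.39) × 15.3 / 3140 = 109.1 m³.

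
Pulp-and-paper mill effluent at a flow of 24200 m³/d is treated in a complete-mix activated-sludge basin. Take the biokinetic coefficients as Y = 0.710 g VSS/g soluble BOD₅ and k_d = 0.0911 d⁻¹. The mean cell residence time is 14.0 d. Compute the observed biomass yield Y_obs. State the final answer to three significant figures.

Y_obs ≈ 0.312 g VSS/g soluble BOD₅

Observed yield with endogenous decay: Y_obs = Y / (1 + k_d·θ_c) = 0.710 / (1 + 0.0911 × 14.0) = 0.710 / 2.275 = 0.3120 g VSS/g soluble BOD₅.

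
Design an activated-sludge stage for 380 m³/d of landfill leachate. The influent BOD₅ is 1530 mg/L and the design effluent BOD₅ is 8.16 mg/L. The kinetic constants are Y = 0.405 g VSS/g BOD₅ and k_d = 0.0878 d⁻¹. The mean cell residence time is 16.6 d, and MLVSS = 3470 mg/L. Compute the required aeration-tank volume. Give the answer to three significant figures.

V ≈ 456 m³

From the SRT design equation V = Y Q (S₀−S) θ_c / [X (1 + k_d θ_c)] = 0.405 × 380 × (1530 − 8.16) × 16.6 / [3470 × (1 + 0.0878 × 16.6)] = 3.89×10^6 / 8527 = 455.9 m³.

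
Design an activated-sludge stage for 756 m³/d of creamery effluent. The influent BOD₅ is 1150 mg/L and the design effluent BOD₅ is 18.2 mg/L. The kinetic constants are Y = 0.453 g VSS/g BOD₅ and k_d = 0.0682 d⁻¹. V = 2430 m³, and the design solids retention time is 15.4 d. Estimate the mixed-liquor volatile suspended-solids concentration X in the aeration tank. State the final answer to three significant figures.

X = Y·Q·ΔS·θ_c / [V·(1 + k_d θ_c)] = 0.453 × 756 × (1150 − 18.2) × 15.4 / [2430 × (1 + 0.0682 × 15.4)] = 1198 mg/L.

X ≈ 1200 mg/L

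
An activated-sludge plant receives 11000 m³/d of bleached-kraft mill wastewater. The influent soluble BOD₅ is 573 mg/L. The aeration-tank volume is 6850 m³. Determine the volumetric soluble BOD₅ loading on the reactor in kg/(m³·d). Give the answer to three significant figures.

Volumetric loading L_v = Q·S₀ / V = 11000 × 573 g/m³ / 6850 m³ = 920.1 g/(m³·d) = 0.9201 kg soluble BOD₅/(m³·d).

L_v ≈ 0.920 kg soluble BOD₅/(m³·d)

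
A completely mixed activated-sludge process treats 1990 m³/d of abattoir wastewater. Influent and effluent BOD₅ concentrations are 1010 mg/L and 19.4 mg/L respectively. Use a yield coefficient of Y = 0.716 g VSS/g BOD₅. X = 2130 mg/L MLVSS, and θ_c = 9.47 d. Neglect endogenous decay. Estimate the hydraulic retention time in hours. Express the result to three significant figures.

τ ≈ 75.7 h

Biomass mass balance (decay neglected): V·X = Y·Q·(S₀ − S)·θ_c, so V = 0.716 × 1990 × (1010 − 19.4) × 9.47 / 2130 = 6275 m³.
Hydraulic retention time τ = V/Q = 6275 / 1990 = 3.153 d = 75.68 h.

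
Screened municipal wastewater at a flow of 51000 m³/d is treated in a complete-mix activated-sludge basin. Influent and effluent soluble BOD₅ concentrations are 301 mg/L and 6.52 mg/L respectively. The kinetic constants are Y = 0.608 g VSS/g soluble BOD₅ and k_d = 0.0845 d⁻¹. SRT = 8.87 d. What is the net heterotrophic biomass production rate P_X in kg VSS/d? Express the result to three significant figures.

P_X ≈ 5220 kg VSS/d

Correct the yield for decay: Y_obs = Y/(1 + k_d θ_c) = 0.608 / (1 + 0.0845 × 8.87) = 0.608 / 1.750 = 0.3475.
Q·(S₀ − S) = 51000 × (301 − 6.52) × 10⁻³ = 15018 kg/d removed.
P_X = Y_obs · Q(S₀ − S) = 0.3475 × 15018 = 5219 kg VSS/d.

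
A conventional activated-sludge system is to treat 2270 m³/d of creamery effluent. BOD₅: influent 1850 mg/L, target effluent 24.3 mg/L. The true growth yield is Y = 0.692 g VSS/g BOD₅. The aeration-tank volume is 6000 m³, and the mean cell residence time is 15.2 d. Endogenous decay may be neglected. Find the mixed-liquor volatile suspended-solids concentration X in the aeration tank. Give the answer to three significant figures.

Without decay, X = Y Q (S₀−S) θ_c / V = 0.692 × 2270 × (1850 − 24.3) × 15.2 / 6000 = 7265 mg/L.

X ≈ 7270 mg/L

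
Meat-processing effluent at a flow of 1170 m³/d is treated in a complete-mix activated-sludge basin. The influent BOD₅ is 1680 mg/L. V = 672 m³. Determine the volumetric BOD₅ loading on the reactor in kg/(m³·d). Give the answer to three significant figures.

Applied BOD₅ load per unit volume = Q·S₀/V = (1170 × 1680/1000)/672.0 = 2.925 kg BOD₅·m⁻³·d⁻¹.

L_v ≈ 2.92 kg BOD₅/(m³·d)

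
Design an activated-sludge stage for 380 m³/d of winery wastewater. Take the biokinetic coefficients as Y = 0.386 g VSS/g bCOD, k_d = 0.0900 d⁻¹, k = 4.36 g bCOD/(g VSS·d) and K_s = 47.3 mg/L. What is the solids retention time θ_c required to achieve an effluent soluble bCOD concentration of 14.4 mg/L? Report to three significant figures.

From 1/θ_c = Y·k·S/(K_s + S) − k_d: Y·k·S/(K_s+S) = 0.386 × 4.36 × 14.4 / (47.3 + 14.4) = 0.3928 d⁻¹.
Then 1/θ_c = μ − k_d = 0.3928 − 0.0900 = 0.3028 d⁻¹, giving θ_c = 3.303 d.

θ_c ≈ 3.30 d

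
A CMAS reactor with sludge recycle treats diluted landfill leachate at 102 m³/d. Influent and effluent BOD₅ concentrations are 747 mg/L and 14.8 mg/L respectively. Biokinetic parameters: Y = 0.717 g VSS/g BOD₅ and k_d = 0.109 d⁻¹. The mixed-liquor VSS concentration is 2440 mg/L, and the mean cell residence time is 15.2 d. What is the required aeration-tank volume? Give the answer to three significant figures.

V ≈ 126 m³

From the SRT design equation V = Y Q (S₀−S) θ_c / [X (1 + k_d θ_c)] = 0.717 × 102 × (747 − 14.8) × 15.2 / [2440 × (1 + 0.109 × 15.2)] = 8.14×10^5 / 6483 = 125.6 m³.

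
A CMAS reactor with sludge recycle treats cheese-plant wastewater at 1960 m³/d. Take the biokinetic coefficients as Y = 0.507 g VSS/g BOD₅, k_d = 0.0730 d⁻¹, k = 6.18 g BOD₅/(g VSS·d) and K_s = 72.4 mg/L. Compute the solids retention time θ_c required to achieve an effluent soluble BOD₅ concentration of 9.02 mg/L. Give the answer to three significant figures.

θ_c ≈ 3.65 d

From 1/θ_c = Y·k·S/(K_s + S) − k_d: Y·k·S/(K_s+S) = 0.507 × 6.18 × 9.02 / (72.4 + 9.02) = 0.3471 d⁻¹.
θ_c = 1/(μ − k_d) = 1/(0.3471 − 0.0730) = 1/0.2741 = 3.648 d.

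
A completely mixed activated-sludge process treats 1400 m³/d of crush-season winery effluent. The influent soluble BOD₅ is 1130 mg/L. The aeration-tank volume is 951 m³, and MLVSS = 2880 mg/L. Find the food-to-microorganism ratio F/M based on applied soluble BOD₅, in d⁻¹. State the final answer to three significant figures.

Food-to-microorganism ratio F/M = Q S₀ / (V X) = 1400 × 1130 / (951.0 × 2880) = 0.5776 d⁻¹.

F/M ≈ 0.578 d⁻¹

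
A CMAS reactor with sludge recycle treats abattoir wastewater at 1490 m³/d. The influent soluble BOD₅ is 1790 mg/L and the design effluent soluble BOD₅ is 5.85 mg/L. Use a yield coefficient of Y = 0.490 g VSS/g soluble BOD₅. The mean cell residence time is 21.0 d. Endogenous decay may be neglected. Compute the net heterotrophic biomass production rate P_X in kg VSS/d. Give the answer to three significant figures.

No decay correction is needed, so Y_obs = Y = 0.490.
Q·(S₀ − S) = 1490 × (1790 − 5.85) × 10⁻³ = 2658 kg/d removed.
So the net sludge growth is P_X = 0.4900 × 2658 = 1303 kg VSS/d.

P_X ≈ 1300 kg VSS/d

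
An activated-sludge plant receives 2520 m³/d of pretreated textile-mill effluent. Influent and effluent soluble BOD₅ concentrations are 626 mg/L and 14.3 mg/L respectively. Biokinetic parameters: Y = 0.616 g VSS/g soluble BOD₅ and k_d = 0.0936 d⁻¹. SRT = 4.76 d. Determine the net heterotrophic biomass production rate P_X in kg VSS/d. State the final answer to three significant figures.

Correct the yield for decay: Y_obs = Y/(1 + k_d θ_c) = 0.616 / (1 + 0.0936 × 4.76) = 0.616 / 1.446 = 0.4261.
Q·(S₀ − S) = 2520 × (626 − 14.3) × 10⁻³ = 1541 kg/d removed.
So the net sludge growth is P_X = 0.4261 × 1541 = 656.9 kg VSS/d.

P_X ≈ 657 kg VSS/d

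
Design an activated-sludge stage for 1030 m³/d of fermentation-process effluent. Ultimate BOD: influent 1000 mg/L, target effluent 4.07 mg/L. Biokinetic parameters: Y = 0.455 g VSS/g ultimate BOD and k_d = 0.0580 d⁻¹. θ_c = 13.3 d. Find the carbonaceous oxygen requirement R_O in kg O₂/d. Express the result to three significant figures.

R_O ≈ 652 kg O₂/d

The observed yield is Y_obs = Y/(1 + k_d·θ_c) = 0.455 / (1 + 0.0580 × 13.3) = 0.455 / 1.771 = 0.2569 g VSS per g ultimate BOD removed.
ΔS = 1000 − 4.07 = 995.9 mg/L, so the substrate removal rate is 1030 × 995.9/1000 = 1026 kg ultimate BOD/d.
Net sludge production P_X = 0.2569 × 1026 = 263.5 kg VSS/d.
R_O = Q·(S₀ − S) − 1.42·P_X = 1026 − 1.42 × 263.5 = 651.7 kg O₂/d.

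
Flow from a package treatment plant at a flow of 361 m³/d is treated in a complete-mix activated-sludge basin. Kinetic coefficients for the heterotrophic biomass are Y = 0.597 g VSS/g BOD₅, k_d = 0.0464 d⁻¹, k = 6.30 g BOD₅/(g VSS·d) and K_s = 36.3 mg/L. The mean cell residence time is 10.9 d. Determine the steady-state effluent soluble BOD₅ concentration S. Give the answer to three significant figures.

Effluent substrate depends only on kinetics and SRT: S = K_s(1 + k_d θ_c) / [θ_c(Yk − k_d) − 1] = 36.3 × (1 + 0.0464 × 10.9) / [10.9 × (0.597 × 6.30 − 0.0464) − 1] = 54.66 / 39.49 = 1.384 mg/L.

S ≈ 1.38 mg/L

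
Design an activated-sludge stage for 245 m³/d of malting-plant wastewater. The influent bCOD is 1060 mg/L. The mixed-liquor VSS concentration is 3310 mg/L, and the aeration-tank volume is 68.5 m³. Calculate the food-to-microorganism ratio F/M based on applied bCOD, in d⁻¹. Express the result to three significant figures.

F/M ≈ 1.15 d⁻¹

F/M = applied load / biomass = Q·S₀/(V·X) = 245 × 1060 / (68.50 × 3310) = 1.145 d⁻¹.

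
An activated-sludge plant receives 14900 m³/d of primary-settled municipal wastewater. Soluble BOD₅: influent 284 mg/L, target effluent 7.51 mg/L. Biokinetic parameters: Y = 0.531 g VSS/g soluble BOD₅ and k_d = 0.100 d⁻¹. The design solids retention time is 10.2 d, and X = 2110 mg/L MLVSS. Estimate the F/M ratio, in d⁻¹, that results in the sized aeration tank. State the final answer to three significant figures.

From the SRT design equation V = Y Q (S₀−S) θ_c / [X (1 + k_d θ_c)] = 0.531 × 14900 × (284 − 7.51) × 10.2 / [2110 × (1 + 0.100 × 10.2)] = 2.23×10^7 / 4262 = 5235 m³.
F/M = applied load / biomass = Q·S₀/(V·X) = 14900 × 284 / (5235 × 2110) = 0.3831 d⁻¹.

F/M ≈ 0.383 d⁻¹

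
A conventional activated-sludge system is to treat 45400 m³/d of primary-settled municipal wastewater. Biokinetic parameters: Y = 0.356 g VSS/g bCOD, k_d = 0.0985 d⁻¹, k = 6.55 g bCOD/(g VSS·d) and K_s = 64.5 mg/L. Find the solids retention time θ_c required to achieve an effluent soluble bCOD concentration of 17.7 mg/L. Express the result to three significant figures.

Specific growth rate at S = 17.7 mg/L: μ = YkS/(K_s+S) = 0.356·6.55·17.7/(64.5+17.7) = 0.5021 d⁻¹.
θ_c = 1/(μ − k_d) = 1/(0.5021 − 0.0985) = 1/0.4036 = 2.478 d.

θ_c ≈ 2.48 d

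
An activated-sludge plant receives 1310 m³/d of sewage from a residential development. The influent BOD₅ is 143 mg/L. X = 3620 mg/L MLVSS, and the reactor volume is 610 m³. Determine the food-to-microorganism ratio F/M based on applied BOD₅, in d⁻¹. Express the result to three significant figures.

F/M = Q·S₀ / (V·X) = 1310 × 143 / (610.0 × 3620) = 0.08483 g BOD₅·(g VSS·d)⁻¹.

F/M ≈ 0.0848 d⁻¹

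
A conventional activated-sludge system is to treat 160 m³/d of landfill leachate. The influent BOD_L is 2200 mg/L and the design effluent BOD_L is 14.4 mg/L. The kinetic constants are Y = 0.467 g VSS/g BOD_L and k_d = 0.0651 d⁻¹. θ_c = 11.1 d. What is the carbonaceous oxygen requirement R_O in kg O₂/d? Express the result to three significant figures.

R_O ≈ 215 kg O₂/d

Correct the yield for decay: Y_obs = Y/(1 + k_d θ_c) = 0.467 / (1 + 0.0651 × 11.1) = 0.467 / 1.723 = 0.2711.
Q·(S₀ − S) = 160 × (2200 − 14.4) × 10⁻³ = 349.7 kg/d removed.
Net sludge production P_X = 0.2711 × 349.7 = 94.80 kg VSS/d.
R_O = Q·ΔS − 1.42 P_X = 349.7 − 134.6 = 215.1 kg O₂/d.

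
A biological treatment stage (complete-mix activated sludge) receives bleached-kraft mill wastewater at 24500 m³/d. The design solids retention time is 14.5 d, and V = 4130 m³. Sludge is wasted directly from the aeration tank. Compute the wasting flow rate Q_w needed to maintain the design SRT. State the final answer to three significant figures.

With mixed-liquor wasting, θ_c = V/Q_w, so Q_w = V/θ_c = 4130/14.5 = 284.8 m³/d.

Q_w ≈ 285 m³/d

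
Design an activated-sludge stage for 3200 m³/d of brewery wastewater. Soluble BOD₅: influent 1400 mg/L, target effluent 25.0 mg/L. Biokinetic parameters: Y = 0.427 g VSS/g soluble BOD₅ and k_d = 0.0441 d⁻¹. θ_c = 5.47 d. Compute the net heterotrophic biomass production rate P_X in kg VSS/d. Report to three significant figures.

P_X ≈ 1510 kg VSS/d

Correct the yield for decay: Y_obs = Y/(1 + k_d θ_c) = 0.427 / (1 + 0.0441 × 5.47) = 0.427 / 1.241 = 0.3440.
ΔS = 1400 − 25.0 = 1375 mg/L, so the substrate removal rate is 3200 × 1375/1000 = 4400 kg soluble BOD₅/d.
P_X = Y_obs · Q(S₀ − S) = 0.3440 × 4400 = 1514 kg VSS/d.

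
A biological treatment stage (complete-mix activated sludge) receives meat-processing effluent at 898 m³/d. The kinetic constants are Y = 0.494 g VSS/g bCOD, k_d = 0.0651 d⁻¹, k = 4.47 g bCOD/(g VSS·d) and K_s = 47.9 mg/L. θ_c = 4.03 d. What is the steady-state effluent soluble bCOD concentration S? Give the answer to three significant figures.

S ≈ 7.92 mg/L

For a completely mixed reactor with recycle the Lawrence–McCarty relation gives S = K_s·(1 + k_d·θ_c) / [θ_c·(Y·k − k_d) − 1] = 47.9 × (1 + 0.0651 × 4.03) / [4.03 × (0.494 × 4.47 − 0.0651) − 1] = 60.47 / 7.637 = 7.918 mg/L.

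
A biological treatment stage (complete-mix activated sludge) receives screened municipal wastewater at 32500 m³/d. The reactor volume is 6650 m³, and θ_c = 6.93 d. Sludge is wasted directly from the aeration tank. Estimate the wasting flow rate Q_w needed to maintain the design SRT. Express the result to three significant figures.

Q_w ≈ 960 m³/d

For wasting at MLVSS concentration, Q_w = V/θ_c = 6650/6.93 = 959.6 m³/d.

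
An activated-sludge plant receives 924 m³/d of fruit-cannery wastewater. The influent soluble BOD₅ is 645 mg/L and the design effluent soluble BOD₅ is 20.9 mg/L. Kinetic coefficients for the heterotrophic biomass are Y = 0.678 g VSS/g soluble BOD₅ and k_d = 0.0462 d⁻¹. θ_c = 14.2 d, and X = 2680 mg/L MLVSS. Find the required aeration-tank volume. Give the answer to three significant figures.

Steady-state biomass mass balance: V·X·(1 + k_d·θ_c) = Y·Q·(S₀ − S)·θ_c, so V = 0.678 × 924 × (645 − 20.9) × 14.2 / [2680 × (1 + 0.0462 × 14.2)] = 5.55×10^6 / 4438 = 1251 m³.

V ≈ 1250 m³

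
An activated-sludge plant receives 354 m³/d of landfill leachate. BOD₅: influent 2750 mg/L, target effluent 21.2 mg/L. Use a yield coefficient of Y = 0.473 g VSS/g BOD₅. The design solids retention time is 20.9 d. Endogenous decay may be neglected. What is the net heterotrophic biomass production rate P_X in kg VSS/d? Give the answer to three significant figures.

No decay correction is needed, so Y_obs = Y = 0.473.
Substrate removed = Q·(S₀ − S) = 354 m³/d × (2750 − 21.2) g/m³ = 9.66×10^5 g/d = 966.0 kg/d.
Biomass produced: P_X = Y_obs·Q·ΔS = 0.4730 × 966.0 ≈ 456.9 kg VSS/d.

P_X ≈ 457 kg VSS/d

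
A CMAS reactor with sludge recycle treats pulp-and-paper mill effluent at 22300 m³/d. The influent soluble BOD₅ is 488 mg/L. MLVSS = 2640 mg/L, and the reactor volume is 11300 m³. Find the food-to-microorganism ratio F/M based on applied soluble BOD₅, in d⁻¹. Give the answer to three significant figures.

F/M ≈ 0.365 d⁻¹

F/M = Q·S₀ / (V·X) = 22300 × 488 / (11300 × 2640) = 0.3648 g soluble BOD₅·(g VSS·d)⁻¹.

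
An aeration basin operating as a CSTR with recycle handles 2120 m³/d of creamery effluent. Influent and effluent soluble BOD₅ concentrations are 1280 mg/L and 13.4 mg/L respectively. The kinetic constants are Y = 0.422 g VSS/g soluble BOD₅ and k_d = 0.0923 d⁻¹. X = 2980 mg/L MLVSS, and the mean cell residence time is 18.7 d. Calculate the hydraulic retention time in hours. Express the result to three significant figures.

τ ≈ 29.5 h

Steady-state biomass mass balance: V·X·(1 + k_d·θ_c) = Y·Q·(S₀ − S)·θ_c, so V = 0.422 × 2120 × (1280 − 13.4) × 18.7 / [2980 × (1 + 0.0923 × 18.7)] = 2.12×10^7 / 8124 = 2608 m³.
Hydraulic retention time τ = V/Q = 2608 / 2120 = 1.230 d = 29.53 h.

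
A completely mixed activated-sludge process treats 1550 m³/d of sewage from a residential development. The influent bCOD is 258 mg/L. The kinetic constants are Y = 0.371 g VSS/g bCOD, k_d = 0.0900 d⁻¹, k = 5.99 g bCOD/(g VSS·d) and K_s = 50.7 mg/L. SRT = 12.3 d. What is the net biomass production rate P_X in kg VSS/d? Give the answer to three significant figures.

P_X ≈ 69.3 kg VSS/d

From the Monod/SRT balance for a CMAS, S = K_s·(1+k_d θ_c)/[θ_c·(Y k − k_d) − 1] = 50.7 × (1 + 0.0900 × 12.3) / [12.3 × (0.371 × 5.99 − 0.0900) − 1] = 106.8 / 25.23 = 4.235 mg/L.
Correct the yield for decay: Y_obs = Y/(1 + k_d θ_c) = 0.371 / (1 + 0.0900 × 12.3) = 0.371 / 2.107 = 0.1761.
Mass of bCOD removed per day: Q(S₀ − S) = 1550 × 253.8 g/m³ = 393.3 kg/d.
So the net sludge growth is P_X = 0.1761 × 393.3 = 69.26 kg VSS/d.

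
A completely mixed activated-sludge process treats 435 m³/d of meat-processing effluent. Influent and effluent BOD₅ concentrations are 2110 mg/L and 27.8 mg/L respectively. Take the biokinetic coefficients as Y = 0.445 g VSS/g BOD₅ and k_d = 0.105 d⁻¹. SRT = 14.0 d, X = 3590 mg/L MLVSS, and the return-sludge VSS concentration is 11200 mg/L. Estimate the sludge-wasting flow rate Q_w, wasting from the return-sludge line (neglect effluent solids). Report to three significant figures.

Rearranging the biomass balance for a CMAS with decay, V = Y·Q·ΔS·θ_c / [X·(1+k_d θ_c)] = 0.445 × 435 × (2110 − 27.8) × 14.0 / [3590 × (1 + 0.105 × 14.0)] = 5.64×10^6 / 8867 = 636.4 m³.
Wasting from the return line (neglecting effluent solids): Q_w = V·X / (θ_c·X_r) = 636.4 × 3590 / (14.0 × 11200) = 14.57 m³/d.

Q_w ≈ 14.6 m³/d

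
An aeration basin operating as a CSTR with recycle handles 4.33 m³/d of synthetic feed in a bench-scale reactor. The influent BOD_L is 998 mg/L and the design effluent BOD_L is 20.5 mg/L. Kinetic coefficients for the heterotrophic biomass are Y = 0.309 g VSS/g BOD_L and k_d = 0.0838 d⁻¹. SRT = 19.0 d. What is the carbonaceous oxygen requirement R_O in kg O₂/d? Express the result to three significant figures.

The observed yield is Y_obs = Y/(1 + k_d·θ_c) = 0.309 / (1 + 0.0838 × 19.0) = 0.309 / 2.592 = 0.1192 g VSS per g BOD_L removed.
Substrate removed = Q·(S₀ − S) = 4.33 m³/d × (998 − 20.5) g/m³ = 4.23×10^3 g/d = 4.233 kg/d.
P_X = Y_obs·Q·(S₀ − S) = 0.1192 × 4.233 = 0.5045 kg VSS/d.
Carbonaceous O₂ demand = substrate oxidised − cell-mass equivalent = 4.233 − 1.42 × 0.5045 = 3.516 kg O₂/d.

R_O ≈ 3.52 kg O₂/d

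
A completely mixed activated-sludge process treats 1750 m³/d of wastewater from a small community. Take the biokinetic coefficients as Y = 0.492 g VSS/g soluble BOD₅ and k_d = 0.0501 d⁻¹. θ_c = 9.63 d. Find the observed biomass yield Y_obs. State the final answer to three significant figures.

Y_obs ≈ 0.332 g VSS/g soluble BOD₅

Observed yield with endogenous decay: Y_obs = Y / (1 + k_d·θ_c) = 0.492 / (1 + 0.0501 × 9.63) = 0.492 / 1.482 = 0.3319 g VSS/g soluble BOD₅.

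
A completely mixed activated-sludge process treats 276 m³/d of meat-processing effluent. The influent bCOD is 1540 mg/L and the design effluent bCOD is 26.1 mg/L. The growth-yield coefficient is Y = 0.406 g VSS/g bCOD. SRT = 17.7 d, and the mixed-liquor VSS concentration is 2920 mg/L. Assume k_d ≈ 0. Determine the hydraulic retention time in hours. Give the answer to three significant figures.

V·X = Y·Q·ΔS·θ_c gives V = 0.406 × 276 × (1540 − 26.1) × 17.7 / 2920 = 1028 m³.
τ = V/Q = 1028/276 = 3.726 d, or 89.42 h.

τ ≈ 89.4 h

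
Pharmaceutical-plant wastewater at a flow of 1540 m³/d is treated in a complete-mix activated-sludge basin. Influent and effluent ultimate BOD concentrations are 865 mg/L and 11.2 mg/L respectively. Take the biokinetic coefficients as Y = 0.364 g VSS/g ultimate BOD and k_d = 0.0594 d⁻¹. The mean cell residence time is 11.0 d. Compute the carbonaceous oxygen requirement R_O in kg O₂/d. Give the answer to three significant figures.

R_O ≈ 904 kg O₂/d

The observed yield is Y_obs = Y/(1 + k_d·θ_c) = 0.364 / (1 + 0.0594 × 11.0) = 0.364 / 1.653 = 0.2202 g VSS per g ultimate BOD removed.
Substrate removed = Q·(S₀ − S) = 1540 m³/d × (865 − 11.2) g/m³ = 1.31×10^6 g/d = 1315 kg/d.
Net sludge production P_X = 0.2202 × 1315 = 289.5 kg VSS/d.
R_O = Q·(S₀ − S) − 1.42·P_X = 1315 − 1.42 × 289.5 = 903.8 kg O₂/d.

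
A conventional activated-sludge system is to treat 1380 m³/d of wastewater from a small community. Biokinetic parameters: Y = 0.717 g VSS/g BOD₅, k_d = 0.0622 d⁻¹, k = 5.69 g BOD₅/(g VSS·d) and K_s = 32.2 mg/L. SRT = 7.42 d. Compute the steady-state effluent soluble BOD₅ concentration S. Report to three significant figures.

S ≈ 1.63 mg/L

For a completely mixed reactor with recycle the Lawrence–McCarty relation gives S = K_s·(1 + k_d·θ_c) / [θ_c·(Y·k − k_d) − 1] = 32.2 × (1 + 0.0622 × 7.42) / [7.42 × (0.717 × 5.69 − 0.0622) − 1] = 47.06 / 28.81 = 1.633 mg/L.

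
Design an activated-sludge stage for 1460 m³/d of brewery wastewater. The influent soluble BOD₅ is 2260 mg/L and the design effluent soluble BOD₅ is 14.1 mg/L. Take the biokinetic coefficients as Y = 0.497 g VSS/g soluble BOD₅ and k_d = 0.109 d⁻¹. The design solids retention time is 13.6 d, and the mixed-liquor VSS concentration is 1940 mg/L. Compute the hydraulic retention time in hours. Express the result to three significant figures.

τ ≈ 75.7 h

Rearranging the biomass balance for a CMAS with decay, V = Y·Q·ΔS·θ_c / [X·(1+k_d θ_c)] = 0.497 × 1460 × (2260 − 14.1) × 13.6 / [1940 × (1 + 0.109 × 13.6)] = 2.22×10^7 / 4816 = 4602 m³.
HRT = V/Q = 4602 m³ / 1460 m³·d⁻¹ = 3.152 d × 24 = 75.65 h.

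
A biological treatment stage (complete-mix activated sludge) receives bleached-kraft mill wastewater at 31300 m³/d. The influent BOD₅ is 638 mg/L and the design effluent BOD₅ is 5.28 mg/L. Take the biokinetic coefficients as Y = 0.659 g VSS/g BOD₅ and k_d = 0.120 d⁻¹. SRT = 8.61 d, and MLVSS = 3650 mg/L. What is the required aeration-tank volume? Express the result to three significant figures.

From the SRT design equation V = Y Q (S₀−S) θ_c / [X (1 + k_d θ_c)] = 0.659 × 31300 × (638 − 5.28) × 8.61 / [3650 × (1 + 0.120 × 8.61)] = 1.12×10^8 / 7421 = 15142 m³.

V ≈ 15100 m³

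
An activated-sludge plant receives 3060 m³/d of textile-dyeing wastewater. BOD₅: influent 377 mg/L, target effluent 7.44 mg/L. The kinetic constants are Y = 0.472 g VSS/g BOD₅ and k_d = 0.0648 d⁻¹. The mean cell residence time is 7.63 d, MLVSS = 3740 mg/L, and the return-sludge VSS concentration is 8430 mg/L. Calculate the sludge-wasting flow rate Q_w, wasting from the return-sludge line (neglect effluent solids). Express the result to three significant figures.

Steady-state biomass mass balance: V·X·(1 + k_d·θ_c) = Y·Q·(S₀ − S)·θ_c, so V = 0.472 × 3060 × (377 − 7.44) × 7.63 / [3740 × (1 + 0.0648 × 7.63)] = 4.07×10^6 / 5589 = 728.7 m³.
Q_w = (V·X)/(θ_c X_r) = 728.7 × 3740 / (7.63 × 8430) = 42.37 m³/d.

Q_w ≈ 42.4 m³/d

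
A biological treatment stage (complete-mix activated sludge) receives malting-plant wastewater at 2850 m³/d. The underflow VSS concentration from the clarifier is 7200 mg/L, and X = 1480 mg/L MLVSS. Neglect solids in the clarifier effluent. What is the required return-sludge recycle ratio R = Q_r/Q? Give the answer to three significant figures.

Mass balance around the secondary clarifier (neglecting effluent solids): R = X / (X_r − X) = 1480 / (7200 − 1480) = 0.2587.

R ≈ 0.259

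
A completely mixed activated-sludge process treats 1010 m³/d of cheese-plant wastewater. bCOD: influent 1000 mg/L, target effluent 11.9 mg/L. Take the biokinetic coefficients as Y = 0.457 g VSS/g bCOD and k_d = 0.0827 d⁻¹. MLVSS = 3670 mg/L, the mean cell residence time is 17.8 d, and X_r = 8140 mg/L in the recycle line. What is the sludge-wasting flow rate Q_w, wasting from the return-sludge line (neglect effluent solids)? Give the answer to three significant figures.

From the SRT design equation V = Y Q (S₀−S) θ_c / [X (1 + k_d θ_c)] = 0.457 × 1010 × (1000 − 11.9) × 17.8 / [3670 × (1 + 0.0827 × 17.8)] = 8.12×10^6 / 9072 = 894.8 m³.
Q_w = (V·X)/(θ_c X_r) = 894.8 × 3670 / (17.8 × 8140) = 22.66 m³/d.

Q_w ≈ 22.7 m³/d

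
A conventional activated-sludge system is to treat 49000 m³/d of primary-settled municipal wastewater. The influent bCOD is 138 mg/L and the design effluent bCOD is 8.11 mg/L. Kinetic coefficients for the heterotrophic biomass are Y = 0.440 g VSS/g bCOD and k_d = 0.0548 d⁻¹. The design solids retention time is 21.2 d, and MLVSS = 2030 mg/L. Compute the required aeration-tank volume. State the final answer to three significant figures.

From the SRT design equation V = Y Q (S₀−S) θ_c / [X (1 + k_d θ_c)] = 0.440 × 49000 × (138 − 8.11) × 21.2 / [2030 × (1 + 0.0548 × 21.2)] = 5.94×10^7 / 4388 = 13529 m³.

V ≈ 13500 m³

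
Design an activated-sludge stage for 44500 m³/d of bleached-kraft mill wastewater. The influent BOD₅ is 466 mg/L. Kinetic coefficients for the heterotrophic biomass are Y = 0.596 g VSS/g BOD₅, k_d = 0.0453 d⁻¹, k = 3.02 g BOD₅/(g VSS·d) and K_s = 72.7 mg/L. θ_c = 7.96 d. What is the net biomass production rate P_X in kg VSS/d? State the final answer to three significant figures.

P_X ≈ 8940 kg VSS/d

Effluent substrate depends only on kinetics and SRT: S = K_s(1 + k_d θ_c) / [θ_c(Yk − k_d) − 1] = 72.7 × (1 + 0.0453 × 7.96) / [7.96 × (0.596 × 3.02 − 0.0453) − 1] = 98.91 / 12.97 = 7.628 mg/L.
Correct the yield for decay: Y_obs = Y/(1 + k_d θ_c) = 0.596 / (1 + 0.0453 × 7.96) = 0.596 / 1.361 = 0.4380.
Mass of BOD₅ removed per day: Q(S₀ − S) = 44500 × 458.4 g/m³ = 20397 kg/d.
Biomass produced: P_X = Y_obs·Q·ΔS = 0.4380 × 20397 ≈ 8935 kg VSS/d.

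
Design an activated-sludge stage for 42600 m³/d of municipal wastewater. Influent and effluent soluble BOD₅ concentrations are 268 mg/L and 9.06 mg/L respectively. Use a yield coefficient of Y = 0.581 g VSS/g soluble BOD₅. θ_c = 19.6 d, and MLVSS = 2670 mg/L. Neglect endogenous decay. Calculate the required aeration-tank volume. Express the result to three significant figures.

V ≈ 47000 m³

V·X = Y·Q·ΔS·θ_c gives V = 0.581 × 42600 × (268 − 9.06) × 19.6 / 2670 = 47047 m³.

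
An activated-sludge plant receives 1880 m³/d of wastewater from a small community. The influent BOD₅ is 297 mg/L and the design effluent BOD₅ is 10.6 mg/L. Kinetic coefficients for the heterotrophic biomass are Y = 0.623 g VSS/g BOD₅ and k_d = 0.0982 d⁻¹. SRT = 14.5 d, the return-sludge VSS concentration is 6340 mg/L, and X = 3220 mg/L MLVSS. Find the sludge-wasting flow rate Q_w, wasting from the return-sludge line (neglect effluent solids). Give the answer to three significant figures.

Q_w ≈ 21.8 m³/d

From the SRT design equation V = Y Q (S₀−S) θ_c / [X (1 + k_d θ_c)] = 0.623 × 1880 × (297 − 10.6) × 14.5 / [3220 × (1 + 0.0982 × 14.5)] = 4.86×10^6 / 7805 = 623.2 m³.
Wasting from the return line (neglecting effluent solids): Q_w = V·X / (θ_c·X_r) = 623.2 × 3220 / (14.5 × 6340) = 21.83 m³/d.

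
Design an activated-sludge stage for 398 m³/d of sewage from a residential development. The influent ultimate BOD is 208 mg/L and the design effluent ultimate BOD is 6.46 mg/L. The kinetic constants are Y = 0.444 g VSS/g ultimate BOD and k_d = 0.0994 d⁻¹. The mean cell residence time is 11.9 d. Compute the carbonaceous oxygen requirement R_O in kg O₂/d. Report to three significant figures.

Correct the yield for decay: Y_obs = Y/(1 + k_d θ_c) = 0.444 / (1 + 0.0994 × 11.9) = 0.444 / 2.183 = 0.2034.
Q·(S₀ − S) = 398 × (208 − 6.46) × 10⁻³ = 80.21 kg/d removed.
Biomass synthesised: P_X = Y_obs × 80.21 = 16.32 kg VSS/d.
R_O = Q·ΔS − 1.42 P_X = 80.21 − 23.17 = 57.04 kg O₂/d.

R_O ≈ 57.0 kg O₂/d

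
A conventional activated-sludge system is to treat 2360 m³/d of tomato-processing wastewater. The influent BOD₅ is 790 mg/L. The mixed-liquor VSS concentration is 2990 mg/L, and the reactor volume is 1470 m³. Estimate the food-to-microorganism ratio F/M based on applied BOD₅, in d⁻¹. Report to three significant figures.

F/M ≈ 0.424 d⁻¹

Food-to-microorganism ratio F/M = Q S₀ / (V X) = 2360 × 790 / (1470 × 2990) = 0.4242 d⁻¹.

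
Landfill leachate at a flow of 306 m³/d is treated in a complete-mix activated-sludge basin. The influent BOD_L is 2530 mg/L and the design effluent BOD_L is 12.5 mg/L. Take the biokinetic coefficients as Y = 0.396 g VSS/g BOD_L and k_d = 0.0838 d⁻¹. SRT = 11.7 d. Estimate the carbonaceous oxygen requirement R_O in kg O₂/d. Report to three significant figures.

The observed yield is Y_obs = Y/(1 + k_d·θ_c) = 0.396 / (1 + 0.0838 × 11.7) = 0.396 / 1.980 = 0.2000 g VSS per g BOD_L removed.
Q·(S₀ − S) = 306 × (2530 − 12.5) × 10⁻³ = 770.4 kg/d removed.
Biomass synthesised: P_X = Y_obs × 770.4 = 154.0 kg VSS/d.
R_O = Q·ΔS − 1.42 P_X = 770.4 − 218.7 = 551.6 kg O₂/d.

R_O ≈ 552 kg O₂/d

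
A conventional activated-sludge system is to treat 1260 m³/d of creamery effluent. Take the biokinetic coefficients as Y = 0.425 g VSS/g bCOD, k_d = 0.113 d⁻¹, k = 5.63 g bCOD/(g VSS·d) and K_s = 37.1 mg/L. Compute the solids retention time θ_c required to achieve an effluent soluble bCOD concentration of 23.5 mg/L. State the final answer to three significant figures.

Specific growth rate at S = 23.5 mg/L: μ = YkS/(K_s+S) = 0.425·5.63·23.5/(37.1+23.5) = 0.9279 d⁻¹.
1/θ_c = 0.9279 − 0.113 = 0.8149 d⁻¹, so θ_c = 1.227 d.

θ_c ≈ 1.23 d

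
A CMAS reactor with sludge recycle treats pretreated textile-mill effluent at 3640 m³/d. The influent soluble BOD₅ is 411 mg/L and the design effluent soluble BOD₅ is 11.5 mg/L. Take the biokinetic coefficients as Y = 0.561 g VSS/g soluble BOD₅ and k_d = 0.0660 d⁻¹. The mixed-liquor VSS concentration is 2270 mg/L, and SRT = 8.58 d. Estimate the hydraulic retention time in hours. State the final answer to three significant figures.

Steady-state biomass mass balance: V·X·(1 + k_d·θ_c) = Y·Q·(S₀ − S)·θ_c, so V = 0.561 × 3640 × (411 − 11.5) × 8.58 / [2270 × (1 + 0.0660 × 8.58)] = 7×10^6 / 3555 = 1969 m³.
Hydraulic retention time τ = V/Q = 1969 / 3640 = 0.5408 d = 12.98 h.

τ ≈ 13.0 h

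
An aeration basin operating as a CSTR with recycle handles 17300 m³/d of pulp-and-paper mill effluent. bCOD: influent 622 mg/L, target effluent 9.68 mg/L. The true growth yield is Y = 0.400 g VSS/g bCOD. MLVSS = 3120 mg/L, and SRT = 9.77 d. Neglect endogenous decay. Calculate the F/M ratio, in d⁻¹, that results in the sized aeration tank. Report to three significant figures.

F/M ≈ 0.260 d⁻¹

Biomass mass balance (decay neglected): V·X = Y·Q·(S₀ − S)·θ_c, so V = 0.400 × 17300 × (622 − 9.68) × 9.77 / 3120 = 13269 m³.
F/M = applied load / biomass = Q·S₀/(V·X) = 17300 × 622 / (13269 × 3120) = 0.2599 d⁻¹.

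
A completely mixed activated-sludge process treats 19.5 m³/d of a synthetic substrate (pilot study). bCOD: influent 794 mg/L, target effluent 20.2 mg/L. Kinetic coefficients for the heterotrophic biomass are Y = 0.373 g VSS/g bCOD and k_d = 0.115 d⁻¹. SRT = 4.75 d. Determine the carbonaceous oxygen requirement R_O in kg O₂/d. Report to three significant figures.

Correct the yield for decay: Y_obs = Y/(1 + k_d θ_c) = 0.373 / (1 + 0.115 × 4.75) = 0.373 / 1.546 = 0.2412.
ΔS = 794 − 20.2 = 773.8 mg/L, so the substrate removal rate is 19.5 × 773.8/1000 = 15.09 kg bCOD/d.
Biomass synthesised: P_X = Y_obs × 15.09 = 3.640 kg VSS/d.
R_O = Q·ΔS − 1.42 P_X = 15.09 − 5.169 = 9.920 kg O₂/d.

R_O ≈ 9.92 kg O₂/d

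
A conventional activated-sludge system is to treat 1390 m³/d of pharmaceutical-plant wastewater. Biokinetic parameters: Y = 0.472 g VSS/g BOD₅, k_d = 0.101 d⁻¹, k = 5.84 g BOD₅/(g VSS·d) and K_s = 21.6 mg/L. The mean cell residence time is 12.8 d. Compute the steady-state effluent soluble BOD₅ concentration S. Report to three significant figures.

For a completely mixed reactor with recycle the Lawrence–McCarty relation gives S = K_s·(1 + k_d·θ_c) / [θ_c·(Y·k − k_d) − 1] = 21.6 × (1 + 0.101 × 12.8) / [12.8 × (0.472 × 5.84 − 0.101) − 1] = 49.52 / 32.99 = 1.501 mg/L.

S ≈ 1.50 mg/L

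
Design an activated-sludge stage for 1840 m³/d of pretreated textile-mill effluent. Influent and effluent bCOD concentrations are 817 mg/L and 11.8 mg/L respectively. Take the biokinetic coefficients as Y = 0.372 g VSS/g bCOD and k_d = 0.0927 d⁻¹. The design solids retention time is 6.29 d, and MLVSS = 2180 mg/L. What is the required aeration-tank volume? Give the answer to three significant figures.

V ≈ 1000 m³

Rearranging the biomass balance for a CMAS with decay, V = Y·Q·ΔS·θ_c / [X·(1+k_d θ_c)] = 0.372 × 1840 × (817 − 11.8) × 6.29 / [2180 × (1 + 0.0927 × 6.29)] = 3.47×10^6 / 3451 = 1005 m³.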